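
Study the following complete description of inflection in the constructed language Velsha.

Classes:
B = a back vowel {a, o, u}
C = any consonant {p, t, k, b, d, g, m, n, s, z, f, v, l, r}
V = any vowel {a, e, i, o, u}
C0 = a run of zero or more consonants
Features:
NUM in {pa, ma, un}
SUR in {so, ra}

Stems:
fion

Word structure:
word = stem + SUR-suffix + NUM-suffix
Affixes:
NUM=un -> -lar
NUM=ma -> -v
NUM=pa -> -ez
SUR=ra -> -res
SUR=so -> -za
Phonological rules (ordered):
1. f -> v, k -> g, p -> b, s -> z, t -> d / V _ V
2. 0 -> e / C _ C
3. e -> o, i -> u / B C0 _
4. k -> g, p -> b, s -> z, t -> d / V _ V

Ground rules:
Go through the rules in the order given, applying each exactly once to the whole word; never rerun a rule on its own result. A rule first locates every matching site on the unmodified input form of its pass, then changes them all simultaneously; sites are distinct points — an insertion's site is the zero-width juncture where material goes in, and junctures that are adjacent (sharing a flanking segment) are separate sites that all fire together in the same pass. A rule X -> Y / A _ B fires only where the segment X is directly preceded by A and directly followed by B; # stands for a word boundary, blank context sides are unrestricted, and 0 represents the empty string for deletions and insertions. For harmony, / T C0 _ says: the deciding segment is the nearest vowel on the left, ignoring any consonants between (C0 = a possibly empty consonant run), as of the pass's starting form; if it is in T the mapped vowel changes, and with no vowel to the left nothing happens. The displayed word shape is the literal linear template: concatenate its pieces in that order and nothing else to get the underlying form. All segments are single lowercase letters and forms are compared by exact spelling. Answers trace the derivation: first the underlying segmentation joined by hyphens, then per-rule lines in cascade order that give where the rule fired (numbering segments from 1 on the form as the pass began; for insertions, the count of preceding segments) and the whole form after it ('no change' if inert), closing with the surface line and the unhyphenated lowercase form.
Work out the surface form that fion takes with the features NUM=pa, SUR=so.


underlying: fion-za-ez
1. f -> v, k -> g, p -> b, s -> z, t -> d / V _ V: no change
2. 0 -> e / C _ C: inserts after position(s) 4: fionezaez
3. e -> o, i -> u / B C0 _: fires at position(s) 5, 8: fionozaoz
4. k -> g, p -> b, s -> z, t -> d / V _ V: no change
surface: fionozaoz


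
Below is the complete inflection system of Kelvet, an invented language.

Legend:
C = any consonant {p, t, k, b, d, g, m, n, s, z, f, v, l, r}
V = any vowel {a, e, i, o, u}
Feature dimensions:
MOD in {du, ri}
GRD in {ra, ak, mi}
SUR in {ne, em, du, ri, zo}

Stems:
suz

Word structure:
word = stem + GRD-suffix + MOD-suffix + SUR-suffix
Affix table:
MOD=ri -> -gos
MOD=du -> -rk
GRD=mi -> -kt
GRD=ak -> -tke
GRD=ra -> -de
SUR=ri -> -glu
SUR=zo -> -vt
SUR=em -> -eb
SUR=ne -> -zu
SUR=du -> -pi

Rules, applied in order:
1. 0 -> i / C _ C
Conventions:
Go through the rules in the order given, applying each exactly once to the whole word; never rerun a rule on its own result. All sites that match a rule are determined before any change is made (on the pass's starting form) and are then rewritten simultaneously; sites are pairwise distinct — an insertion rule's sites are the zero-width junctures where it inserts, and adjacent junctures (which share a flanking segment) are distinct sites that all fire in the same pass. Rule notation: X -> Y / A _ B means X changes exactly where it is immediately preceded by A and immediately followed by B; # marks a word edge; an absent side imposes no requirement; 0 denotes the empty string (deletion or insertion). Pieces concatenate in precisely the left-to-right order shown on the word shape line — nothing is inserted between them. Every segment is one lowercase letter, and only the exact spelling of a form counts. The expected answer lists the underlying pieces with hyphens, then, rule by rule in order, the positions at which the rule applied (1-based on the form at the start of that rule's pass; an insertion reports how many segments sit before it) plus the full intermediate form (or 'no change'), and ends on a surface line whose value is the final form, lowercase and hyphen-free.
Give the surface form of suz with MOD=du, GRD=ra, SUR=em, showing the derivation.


underlying: suz-de-rk-eb
1. 0 -> i / C _ C: inserts after position(s) 3, 6: suziderikeb
surface: suziderikeb


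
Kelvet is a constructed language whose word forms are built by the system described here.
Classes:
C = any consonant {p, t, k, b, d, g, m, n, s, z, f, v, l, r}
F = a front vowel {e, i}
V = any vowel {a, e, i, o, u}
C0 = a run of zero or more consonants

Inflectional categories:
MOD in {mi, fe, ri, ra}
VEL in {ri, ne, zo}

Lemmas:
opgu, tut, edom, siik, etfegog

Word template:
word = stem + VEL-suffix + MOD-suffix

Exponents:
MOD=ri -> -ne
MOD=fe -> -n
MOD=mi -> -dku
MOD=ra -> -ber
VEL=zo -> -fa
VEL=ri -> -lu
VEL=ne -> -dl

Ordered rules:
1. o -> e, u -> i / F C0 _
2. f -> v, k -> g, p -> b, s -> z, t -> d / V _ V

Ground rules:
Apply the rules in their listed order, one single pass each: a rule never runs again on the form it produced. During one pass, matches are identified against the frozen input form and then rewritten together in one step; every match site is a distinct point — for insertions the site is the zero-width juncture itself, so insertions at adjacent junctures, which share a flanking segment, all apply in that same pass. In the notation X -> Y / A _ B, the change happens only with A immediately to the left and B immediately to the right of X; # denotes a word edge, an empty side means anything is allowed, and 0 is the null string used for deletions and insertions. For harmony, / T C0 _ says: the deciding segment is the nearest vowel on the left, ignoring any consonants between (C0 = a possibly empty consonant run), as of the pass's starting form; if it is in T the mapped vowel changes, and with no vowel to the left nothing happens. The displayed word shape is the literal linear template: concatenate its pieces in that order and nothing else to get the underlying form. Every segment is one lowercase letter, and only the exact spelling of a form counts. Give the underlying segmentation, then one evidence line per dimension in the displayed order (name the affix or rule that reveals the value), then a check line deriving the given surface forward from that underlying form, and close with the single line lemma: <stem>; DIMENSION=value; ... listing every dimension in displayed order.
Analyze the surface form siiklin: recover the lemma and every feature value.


underlying: siik-lu-n
MOD=fe - signalled by the affix -n
VEL=ri - signalled by the affix -lu
check: siiklun -> siiklin -> siiklin
lemma: siik; MOD=fe; VEL=ri


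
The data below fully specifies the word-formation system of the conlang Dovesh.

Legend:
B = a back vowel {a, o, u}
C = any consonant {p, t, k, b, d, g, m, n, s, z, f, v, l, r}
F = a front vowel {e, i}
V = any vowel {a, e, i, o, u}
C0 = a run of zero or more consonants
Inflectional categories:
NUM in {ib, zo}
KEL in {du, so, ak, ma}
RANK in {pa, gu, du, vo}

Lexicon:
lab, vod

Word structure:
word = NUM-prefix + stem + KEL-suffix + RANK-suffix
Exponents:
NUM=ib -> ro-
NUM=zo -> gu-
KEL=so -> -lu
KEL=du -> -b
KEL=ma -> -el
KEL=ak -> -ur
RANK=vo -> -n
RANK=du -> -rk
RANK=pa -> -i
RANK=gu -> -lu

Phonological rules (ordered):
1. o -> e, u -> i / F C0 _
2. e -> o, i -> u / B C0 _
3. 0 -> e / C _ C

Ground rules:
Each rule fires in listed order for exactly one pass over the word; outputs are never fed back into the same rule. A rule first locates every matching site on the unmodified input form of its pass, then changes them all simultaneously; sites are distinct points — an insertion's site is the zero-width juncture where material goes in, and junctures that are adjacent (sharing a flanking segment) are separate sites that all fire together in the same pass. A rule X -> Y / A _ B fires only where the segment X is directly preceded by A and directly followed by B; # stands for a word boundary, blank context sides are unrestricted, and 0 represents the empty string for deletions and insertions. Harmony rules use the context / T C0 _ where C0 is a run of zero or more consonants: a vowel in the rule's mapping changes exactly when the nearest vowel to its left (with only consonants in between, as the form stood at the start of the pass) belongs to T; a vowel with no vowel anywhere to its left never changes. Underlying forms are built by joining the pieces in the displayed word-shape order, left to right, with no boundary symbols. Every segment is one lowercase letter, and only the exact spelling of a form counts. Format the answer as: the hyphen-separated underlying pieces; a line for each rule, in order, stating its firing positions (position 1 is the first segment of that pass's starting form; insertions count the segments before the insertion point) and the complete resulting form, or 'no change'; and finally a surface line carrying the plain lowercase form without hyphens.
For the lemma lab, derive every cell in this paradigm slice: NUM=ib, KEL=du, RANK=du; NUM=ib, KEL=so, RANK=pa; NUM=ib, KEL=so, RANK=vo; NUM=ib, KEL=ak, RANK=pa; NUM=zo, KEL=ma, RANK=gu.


cell NUM=ib, KEL=du, RANK=du:
underlying: ro-lab-b-rk
1. o -> e, u -> i / F C0 _: no change
2. e -> o, i -> u / B C0 _: no change
3. 0 -> e / C _ C: inserts after position(s) 5, 6, 7: rolabeberek
surface: rolabeberek

cell NUM=ib, KEL=so, RANK=pa:
underlying: ro-lab-lu-i
1. o -> e, u -> i / F C0 _: no change
2. e -> o, i -> u / B C0 _: fires at position(s) 8: rolabluu
3. 0 -> e / C _ C: inserts after position(s) 5: rolabeluu
surface: rolabeluu

cell NUM=ib, KEL=so, RANK=vo:
underlying: ro-lab-lu-n
1. o -> e, u -> i / F C0 _: no change
2. e -> o, i -> u / B C0 _: no change
3. 0 -> e / C _ C: inserts after position(s) 5: rolabelun
surface: rolabelun

cell NUM=ib, KEL=ak, RANK=pa:
underlying: ro-lab-ur-i
1. o -> e, u -> i / F C0 _: no change
2. e -> o, i -> u / B C0 _: fires at position(s) 8: rolaburu
3. 0 -> e / C _ C: no change
surface: rolaburu

cell NUM=zo, KEL=ma, RANK=gu:
underlying: gu-lab-el-lu
1. o -> e, u -> i / F C0 _: fires at position(s) 9: gulabelli
2. e -> o, i -> u / B C0 _: fires at position(s) 6: gulabolli
3. 0 -> e / C _ C: inserts after position(s) 7: gulaboleli
surface: gulaboleli


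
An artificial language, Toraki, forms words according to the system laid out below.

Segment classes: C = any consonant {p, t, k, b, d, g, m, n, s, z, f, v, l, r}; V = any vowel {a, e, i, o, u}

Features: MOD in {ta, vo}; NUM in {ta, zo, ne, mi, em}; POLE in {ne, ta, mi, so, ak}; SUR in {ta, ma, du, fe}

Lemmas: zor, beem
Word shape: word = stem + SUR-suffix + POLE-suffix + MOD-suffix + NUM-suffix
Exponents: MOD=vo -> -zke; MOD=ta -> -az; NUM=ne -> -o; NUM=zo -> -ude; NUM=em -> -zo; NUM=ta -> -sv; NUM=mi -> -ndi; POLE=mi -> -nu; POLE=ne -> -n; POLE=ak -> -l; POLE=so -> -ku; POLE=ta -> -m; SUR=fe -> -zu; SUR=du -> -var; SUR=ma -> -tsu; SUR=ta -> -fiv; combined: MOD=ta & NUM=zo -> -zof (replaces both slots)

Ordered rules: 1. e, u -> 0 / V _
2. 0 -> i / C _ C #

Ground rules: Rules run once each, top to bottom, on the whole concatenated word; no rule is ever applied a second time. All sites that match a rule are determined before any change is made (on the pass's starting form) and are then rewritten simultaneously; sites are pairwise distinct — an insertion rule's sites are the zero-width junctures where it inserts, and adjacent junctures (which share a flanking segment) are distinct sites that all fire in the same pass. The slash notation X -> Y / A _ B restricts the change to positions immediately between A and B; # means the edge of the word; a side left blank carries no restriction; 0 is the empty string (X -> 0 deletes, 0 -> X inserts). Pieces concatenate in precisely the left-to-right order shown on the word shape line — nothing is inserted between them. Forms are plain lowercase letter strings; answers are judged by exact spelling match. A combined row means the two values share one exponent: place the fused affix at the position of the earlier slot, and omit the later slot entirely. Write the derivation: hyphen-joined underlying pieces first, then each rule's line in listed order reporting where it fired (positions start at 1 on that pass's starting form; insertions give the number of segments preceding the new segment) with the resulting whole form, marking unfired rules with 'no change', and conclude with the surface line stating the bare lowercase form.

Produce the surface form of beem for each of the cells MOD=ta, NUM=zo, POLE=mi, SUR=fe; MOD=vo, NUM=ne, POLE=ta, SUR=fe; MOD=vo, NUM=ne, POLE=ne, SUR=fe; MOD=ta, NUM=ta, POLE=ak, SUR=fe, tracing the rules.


cell MOD=ta, NUM=zo, POLE=mi, SUR=fe:
underlying: beem-zu-nu-zof
1. e, u -> 0 / V _: fires at position(s) 3: bemzunuzof
2. 0 -> i / C _ C #: no change
surface: bemzunuzof

cell MOD=vo, NUM=ne, POLE=ta, SUR=fe:
underlying: beem-zu-m-zke-o
1. e, u -> 0 / V _: fires at position(s) 3: bemzumzkeo
2. 0 -> i / C _ C #: no change
surface: bemzumzkeo

cell MOD=vo, NUM=ne, POLE=ne, SUR=fe:
underlying: beem-zu-n-zke-o
1. e, u -> 0 / V _: fires at position(s) 3: bemzunzkeo
2. 0 -> i / C _ C #: no change
surface: bemzunzkeo

cell MOD=ta, NUM=ta, POLE=ak, SUR=fe:
underlying: beem-zu-l-az-sv
1. e, u -> 0 / V _: fires at position(s) 3: bemzulazsv
2. 0 -> i / C _ C #: inserts after position(s) 9: bemzulazsiv
surface: bemzulazsiv


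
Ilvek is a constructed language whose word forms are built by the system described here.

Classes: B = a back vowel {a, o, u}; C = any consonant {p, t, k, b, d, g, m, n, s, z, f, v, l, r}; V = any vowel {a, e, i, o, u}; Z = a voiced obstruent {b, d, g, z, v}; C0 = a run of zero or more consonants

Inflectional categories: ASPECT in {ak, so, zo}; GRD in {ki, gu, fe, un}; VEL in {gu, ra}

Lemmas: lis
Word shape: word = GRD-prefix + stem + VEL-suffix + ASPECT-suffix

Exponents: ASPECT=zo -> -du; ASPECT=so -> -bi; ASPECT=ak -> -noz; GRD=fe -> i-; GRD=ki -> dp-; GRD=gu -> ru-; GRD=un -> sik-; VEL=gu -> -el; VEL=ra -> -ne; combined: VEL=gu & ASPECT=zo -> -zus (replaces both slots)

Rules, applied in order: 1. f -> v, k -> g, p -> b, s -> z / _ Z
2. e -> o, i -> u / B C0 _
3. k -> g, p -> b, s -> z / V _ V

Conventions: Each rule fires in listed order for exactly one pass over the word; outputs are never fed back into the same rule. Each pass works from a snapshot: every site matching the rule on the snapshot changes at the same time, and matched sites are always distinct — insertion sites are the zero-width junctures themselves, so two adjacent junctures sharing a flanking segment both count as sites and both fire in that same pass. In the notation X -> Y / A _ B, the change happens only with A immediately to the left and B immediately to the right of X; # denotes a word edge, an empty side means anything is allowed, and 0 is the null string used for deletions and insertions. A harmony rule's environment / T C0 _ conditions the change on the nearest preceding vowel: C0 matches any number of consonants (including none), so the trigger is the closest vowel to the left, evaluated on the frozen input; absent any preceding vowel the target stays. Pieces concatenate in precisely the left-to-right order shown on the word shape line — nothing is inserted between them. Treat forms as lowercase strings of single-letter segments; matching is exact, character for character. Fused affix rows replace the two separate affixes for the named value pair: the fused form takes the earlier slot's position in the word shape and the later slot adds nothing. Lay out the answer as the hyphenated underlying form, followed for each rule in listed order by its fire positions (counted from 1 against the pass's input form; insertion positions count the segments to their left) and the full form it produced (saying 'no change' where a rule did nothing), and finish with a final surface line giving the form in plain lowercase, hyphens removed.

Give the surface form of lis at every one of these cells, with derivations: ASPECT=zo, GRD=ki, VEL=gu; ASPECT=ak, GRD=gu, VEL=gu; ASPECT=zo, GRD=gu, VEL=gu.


cell ASPECT=zo, GRD=ki, VEL=gu:
underlying: dp-lis-zus
1. f -> v, k -> g, p -> b, s -> z / _ Z: fires at position(s) 5: dplizzus
2. e -> o, i -> u / B C0 _: no change
3. k -> g, p -> b, s -> z / V _ V: no change
surface: dplizzus

cell ASPECT=ak, GRD=gu, VEL=gu:
underlying: ru-lis-el-noz
1. f -> v, k -> g, p -> b, s -> z / _ Z: no change
2. e -> o, i -> u / B C0 _: fires at position(s) 4: ruluselnoz
3. k -> g, p -> b, s -> z / V _ V: fires at position(s) 5: ruluzelnoz
surface: ruluzelnoz

cell ASPECT=zo, GRD=gu, VEL=gu:
underlying: ru-lis-zus
1. f -> v, k -> g, p -> b, s -> z / _ Z: fires at position(s) 5: rulizzus
2. e -> o, i -> u / B C0 _: fires at position(s) 4: ruluzzus
3. k -> g, p -> b, s -> z / V _ V: no change
surface: ruluzzus


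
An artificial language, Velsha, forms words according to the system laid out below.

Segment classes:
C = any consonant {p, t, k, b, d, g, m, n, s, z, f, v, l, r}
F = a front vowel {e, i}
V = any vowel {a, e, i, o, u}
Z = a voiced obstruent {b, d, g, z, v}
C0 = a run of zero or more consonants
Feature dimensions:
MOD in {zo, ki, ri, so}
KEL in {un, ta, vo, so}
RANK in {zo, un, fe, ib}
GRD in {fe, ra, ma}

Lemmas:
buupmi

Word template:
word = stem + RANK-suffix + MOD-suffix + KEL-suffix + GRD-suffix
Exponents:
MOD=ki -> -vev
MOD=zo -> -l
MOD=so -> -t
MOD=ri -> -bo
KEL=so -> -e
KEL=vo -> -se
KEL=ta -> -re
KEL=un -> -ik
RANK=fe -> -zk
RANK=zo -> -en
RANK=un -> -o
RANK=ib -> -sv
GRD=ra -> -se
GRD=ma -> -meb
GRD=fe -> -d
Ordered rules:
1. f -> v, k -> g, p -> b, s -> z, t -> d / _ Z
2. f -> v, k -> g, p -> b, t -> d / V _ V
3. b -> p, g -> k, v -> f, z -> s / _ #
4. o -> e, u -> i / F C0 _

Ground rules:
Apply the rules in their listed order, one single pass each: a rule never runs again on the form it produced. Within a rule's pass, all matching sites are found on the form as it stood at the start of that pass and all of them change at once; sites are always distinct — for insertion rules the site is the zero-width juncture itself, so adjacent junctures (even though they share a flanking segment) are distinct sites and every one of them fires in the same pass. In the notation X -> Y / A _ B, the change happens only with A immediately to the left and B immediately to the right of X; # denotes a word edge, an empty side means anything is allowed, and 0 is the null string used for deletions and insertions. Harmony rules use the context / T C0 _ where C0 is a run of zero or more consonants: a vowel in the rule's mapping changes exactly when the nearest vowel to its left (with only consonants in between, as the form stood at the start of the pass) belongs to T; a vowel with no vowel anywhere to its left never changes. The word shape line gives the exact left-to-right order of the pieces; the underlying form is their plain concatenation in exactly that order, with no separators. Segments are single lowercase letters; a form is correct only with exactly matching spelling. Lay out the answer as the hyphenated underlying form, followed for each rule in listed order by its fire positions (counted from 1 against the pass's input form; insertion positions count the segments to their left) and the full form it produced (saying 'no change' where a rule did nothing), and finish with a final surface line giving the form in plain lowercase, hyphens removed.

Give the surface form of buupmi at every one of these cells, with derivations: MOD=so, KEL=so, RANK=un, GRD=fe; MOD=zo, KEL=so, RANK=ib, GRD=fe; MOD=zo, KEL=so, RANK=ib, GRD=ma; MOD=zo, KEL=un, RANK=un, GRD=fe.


cell MOD=so, KEL=so, RANK=un, GRD=fe:
underlying: buupmi-o-t-e-d
1. f -> v, k -> g, p -> b, s -> z, t -> d / _ Z: no change
2. f -> v, k -> g, p -> b, t -> d / V _ V: fires at position(s) 8: buupmioded
3. b -> p, g -> k, v -> f, z -> s / _ #: no change
4. o -> e, u -> i / F C0 _: fires at position(s) 7: buupmieded
surface: buupmieded

cell MOD=zo, KEL=so, RANK=ib, GRD=fe:
underlying: buupmi-sv-l-e-d
1. f -> v, k -> g, p -> b, s -> z, t -> d / _ Z: fires at position(s) 7: buupmizvled
2. f -> v, k -> g, p -> b, t -> d / V _ V: no change
3. b -> p, g -> k, v -> f, z -> s / _ #: no change
4. o -> e, u -> i / F C0 _: no change
surface: buupmizvled

cell MOD=zo, KEL=so, RANK=ib, GRD=ma:
underlying: buupmi-sv-l-e-meb
1. f -> v, k -> g, p -> b, s -> z, t -> d / _ Z: fires at position(s) 7: buupmizvlemeb
2. f -> v, k -> g, p -> b, t -> d / V _ V: no change
3. b -> p, g -> k, v -> f, z -> s / _ #: fires at position(s) 13: buupmizvlemep
4. o -> e, u -> i / F C0 _: no change
surface: buupmizvlemep

cell MOD=zo, KEL=un, RANK=un, GRD=fe:
underlying: buupmi-o-l-ik-d
1. f -> v, k -> g, p -> b, s -> z, t -> d / _ Z: fires at position(s) 10: buupmioligd
2. f -> v, k -> g, p -> b, t -> d / V _ V: no change
3. b -> p, g -> k, v -> f, z -> s / _ #: no change
4. o -> e, u -> i / F C0 _: fires at position(s) 7: buupmieligd
surface: buupmieligd


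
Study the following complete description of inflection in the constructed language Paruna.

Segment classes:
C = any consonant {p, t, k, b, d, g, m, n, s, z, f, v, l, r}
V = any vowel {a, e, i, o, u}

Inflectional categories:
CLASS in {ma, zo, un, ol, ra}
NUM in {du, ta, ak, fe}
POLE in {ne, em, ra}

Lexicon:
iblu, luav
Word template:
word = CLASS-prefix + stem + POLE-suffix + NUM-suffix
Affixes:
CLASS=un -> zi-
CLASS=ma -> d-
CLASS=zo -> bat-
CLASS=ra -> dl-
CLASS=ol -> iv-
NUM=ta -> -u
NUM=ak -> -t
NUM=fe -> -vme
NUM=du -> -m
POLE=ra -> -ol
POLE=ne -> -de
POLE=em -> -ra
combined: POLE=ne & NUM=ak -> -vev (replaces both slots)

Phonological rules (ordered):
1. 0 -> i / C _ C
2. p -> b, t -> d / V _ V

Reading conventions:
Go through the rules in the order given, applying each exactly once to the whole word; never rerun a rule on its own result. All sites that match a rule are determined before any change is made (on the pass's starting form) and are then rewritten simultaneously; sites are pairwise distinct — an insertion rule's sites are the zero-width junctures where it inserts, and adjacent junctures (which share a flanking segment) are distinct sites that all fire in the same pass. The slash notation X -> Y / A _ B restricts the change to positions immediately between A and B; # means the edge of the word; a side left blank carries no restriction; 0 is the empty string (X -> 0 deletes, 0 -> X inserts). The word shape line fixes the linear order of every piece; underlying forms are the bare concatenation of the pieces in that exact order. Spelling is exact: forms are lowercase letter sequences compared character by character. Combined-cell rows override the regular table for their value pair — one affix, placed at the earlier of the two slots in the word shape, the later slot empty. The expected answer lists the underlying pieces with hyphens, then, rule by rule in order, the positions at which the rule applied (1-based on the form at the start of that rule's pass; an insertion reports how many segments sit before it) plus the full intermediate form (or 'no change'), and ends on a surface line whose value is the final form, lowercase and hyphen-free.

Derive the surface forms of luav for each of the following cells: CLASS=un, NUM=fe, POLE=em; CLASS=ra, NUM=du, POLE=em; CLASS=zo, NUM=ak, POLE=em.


cell CLASS=un, NUM=fe, POLE=em:
underlying: zi-luav-ra-vme
1. 0 -> i / C _ C: inserts after position(s) 6, 9: ziluaviravime
2. p -> b, t -> d / V _ V: no change
surface: ziluaviravime

cell CLASS=ra, NUM=du, POLE=em:
underlying: dl-luav-ra-m
1. 0 -> i / C _ C: inserts after position(s) 1, 2, 6: dililuaviram
2. p -> b, t -> d / V _ V: no change
surface: dililuaviram

cell CLASS=zo, NUM=ak, POLE=em:
underlying: bat-luav-ra-t
1. 0 -> i / C _ C: inserts after position(s) 3, 7: batiluavirat
2. p -> b, t -> d / V _ V: fires at position(s) 3: badiluavirat
surface: badiluavirat


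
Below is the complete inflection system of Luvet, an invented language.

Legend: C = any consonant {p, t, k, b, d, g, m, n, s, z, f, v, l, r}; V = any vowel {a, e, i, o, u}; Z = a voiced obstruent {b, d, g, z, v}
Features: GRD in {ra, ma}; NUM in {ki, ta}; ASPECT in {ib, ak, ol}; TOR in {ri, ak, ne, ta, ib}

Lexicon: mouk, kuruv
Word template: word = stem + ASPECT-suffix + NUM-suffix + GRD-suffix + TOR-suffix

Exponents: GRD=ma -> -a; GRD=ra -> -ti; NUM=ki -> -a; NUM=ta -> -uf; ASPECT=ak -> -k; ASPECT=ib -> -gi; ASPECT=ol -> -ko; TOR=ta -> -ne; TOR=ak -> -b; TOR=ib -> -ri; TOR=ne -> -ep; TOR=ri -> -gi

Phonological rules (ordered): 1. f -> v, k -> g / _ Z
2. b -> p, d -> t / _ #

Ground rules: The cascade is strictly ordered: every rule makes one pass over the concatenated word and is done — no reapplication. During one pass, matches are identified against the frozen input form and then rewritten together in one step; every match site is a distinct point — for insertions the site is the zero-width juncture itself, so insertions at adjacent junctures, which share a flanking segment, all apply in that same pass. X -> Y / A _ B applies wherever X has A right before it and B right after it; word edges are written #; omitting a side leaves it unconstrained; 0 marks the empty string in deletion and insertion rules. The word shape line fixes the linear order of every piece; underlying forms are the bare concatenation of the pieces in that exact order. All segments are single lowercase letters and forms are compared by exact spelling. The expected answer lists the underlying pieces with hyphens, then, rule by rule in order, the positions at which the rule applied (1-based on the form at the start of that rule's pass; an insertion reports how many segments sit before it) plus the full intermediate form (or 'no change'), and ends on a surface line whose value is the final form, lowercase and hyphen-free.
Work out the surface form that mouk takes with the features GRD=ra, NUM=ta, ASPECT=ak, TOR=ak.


underlying: mouk-k-uf-ti-b
1. f -> v, k -> g / _ Z: no change
2. b -> p, d -> t / _ #: fires at position(s) 10: moukkuftip
surface: moukkuftip


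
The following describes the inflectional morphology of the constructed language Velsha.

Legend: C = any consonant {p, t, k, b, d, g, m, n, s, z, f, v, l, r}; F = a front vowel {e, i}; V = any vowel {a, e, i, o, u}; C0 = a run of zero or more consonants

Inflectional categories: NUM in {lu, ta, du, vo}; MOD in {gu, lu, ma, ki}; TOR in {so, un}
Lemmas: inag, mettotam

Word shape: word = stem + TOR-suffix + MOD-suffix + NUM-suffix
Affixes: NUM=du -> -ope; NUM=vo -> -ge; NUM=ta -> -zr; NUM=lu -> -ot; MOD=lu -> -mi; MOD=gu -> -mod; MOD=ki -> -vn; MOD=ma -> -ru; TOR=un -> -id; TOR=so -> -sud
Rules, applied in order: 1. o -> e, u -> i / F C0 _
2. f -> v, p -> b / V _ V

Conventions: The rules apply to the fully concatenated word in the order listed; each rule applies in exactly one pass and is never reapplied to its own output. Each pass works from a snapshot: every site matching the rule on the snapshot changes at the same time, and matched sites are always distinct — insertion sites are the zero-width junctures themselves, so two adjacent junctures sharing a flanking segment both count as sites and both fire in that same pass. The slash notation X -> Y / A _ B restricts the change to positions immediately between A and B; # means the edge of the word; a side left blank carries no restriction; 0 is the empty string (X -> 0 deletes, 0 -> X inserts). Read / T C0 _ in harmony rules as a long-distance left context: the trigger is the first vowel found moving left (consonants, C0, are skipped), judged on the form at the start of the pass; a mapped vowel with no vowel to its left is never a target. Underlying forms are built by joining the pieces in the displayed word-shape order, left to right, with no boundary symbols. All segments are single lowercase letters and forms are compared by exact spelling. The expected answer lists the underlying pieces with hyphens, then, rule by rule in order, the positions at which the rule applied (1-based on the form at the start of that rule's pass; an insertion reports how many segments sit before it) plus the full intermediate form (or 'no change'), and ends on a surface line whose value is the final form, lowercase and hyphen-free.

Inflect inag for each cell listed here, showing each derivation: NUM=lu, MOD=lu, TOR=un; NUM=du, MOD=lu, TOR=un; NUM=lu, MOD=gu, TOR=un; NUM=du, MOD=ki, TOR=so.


cell NUM=lu, MOD=lu, TOR=un:
underlying: inag-id-mi-ot
1. o -> e, u -> i / F C0 _: fires at position(s) 9: inagidmiet
2. f -> v, p -> b / V _ V: no change
surface: inagidmiet

cell NUM=du, MOD=lu, TOR=un:
underlying: inag-id-mi-ope
1. o -> e, u -> i / F C0 _: fires at position(s) 9: inagidmiepe
2. f -> v, p -> b / V _ V: fires at position(s) 10: inagidmiebe
surface: inagidmiebe

cell NUM=lu, MOD=gu, TOR=un:
underlying: inag-id-mod-ot
1. o -> e, u -> i / F C0 _: fires at position(s) 8: inagidmedot
2. f -> v, p -> b / V _ V: no change
surface: inagidmedot

cell NUM=du, MOD=ki, TOR=so:
underlying: inag-sud-vn-ope
1. o -> e, u -> i / F C0 _: no change
2. f -> v, p -> b / V _ V: fires at position(s) 11: inagsudvnobe
surface: inagsudvnobe


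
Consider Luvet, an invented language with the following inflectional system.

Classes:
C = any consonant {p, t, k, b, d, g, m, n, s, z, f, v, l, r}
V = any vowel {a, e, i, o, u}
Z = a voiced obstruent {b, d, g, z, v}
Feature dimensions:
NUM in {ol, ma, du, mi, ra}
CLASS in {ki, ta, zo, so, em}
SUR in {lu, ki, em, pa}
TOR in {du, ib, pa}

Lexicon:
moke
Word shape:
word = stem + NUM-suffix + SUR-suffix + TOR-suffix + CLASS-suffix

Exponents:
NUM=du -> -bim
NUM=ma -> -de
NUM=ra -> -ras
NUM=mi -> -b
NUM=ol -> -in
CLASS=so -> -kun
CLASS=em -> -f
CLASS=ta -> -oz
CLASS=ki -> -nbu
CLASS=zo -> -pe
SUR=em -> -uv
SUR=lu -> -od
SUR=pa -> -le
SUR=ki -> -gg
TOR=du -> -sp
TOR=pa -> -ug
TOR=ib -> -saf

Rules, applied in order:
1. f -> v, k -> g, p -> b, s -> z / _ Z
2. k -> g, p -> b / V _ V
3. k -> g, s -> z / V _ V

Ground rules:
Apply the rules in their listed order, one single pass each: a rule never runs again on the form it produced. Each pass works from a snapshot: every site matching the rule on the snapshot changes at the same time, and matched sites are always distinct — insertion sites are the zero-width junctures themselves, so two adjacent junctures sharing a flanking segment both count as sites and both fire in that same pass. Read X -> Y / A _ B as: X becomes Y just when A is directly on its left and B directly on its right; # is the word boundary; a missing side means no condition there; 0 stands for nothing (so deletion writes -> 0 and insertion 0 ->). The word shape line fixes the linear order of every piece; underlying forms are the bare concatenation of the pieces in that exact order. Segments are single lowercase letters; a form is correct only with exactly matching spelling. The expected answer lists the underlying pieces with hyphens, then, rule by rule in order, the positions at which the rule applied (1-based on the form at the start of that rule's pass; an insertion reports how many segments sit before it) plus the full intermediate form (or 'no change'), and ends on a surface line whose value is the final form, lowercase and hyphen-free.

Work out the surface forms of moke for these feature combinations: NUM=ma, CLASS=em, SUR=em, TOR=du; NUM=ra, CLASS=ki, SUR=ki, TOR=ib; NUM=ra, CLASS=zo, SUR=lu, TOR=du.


cell NUM=ma, CLASS=em, SUR=em, TOR=du:
underlying: moke-de-uv-sp-f
1. f -> v, k -> g, p -> b, s -> z / _ Z: no change
2. k -> g, p -> b / V _ V: fires at position(s) 3: mogedeuvspf
3. k -> g, s -> z / V _ V: no change
surface: mogedeuvspf

cell NUM=ra, CLASS=ki, SUR=ki, TOR=ib:
underlying: moke-ras-gg-saf-nbu
1. f -> v, k -> g, p -> b, s -> z / _ Z: fires at position(s) 7: mokerazggsafnbu
2. k -> g, p -> b / V _ V: fires at position(s) 3: mogerazggsafnbu
3. k -> g, s -> z / V _ V: no change
surface: mogerazggsafnbu

cell NUM=ra, CLASS=zo, SUR=lu, TOR=du:
underlying: moke-ras-od-sp-pe
1. f -> v, k -> g, p -> b, s -> z / _ Z: no change
2. k -> g, p -> b / V _ V: fires at position(s) 3: mogerasodsppe
3. k -> g, s -> z / V _ V: fires at position(s) 7: mogerazodsppe
surface: mogerazodsppe


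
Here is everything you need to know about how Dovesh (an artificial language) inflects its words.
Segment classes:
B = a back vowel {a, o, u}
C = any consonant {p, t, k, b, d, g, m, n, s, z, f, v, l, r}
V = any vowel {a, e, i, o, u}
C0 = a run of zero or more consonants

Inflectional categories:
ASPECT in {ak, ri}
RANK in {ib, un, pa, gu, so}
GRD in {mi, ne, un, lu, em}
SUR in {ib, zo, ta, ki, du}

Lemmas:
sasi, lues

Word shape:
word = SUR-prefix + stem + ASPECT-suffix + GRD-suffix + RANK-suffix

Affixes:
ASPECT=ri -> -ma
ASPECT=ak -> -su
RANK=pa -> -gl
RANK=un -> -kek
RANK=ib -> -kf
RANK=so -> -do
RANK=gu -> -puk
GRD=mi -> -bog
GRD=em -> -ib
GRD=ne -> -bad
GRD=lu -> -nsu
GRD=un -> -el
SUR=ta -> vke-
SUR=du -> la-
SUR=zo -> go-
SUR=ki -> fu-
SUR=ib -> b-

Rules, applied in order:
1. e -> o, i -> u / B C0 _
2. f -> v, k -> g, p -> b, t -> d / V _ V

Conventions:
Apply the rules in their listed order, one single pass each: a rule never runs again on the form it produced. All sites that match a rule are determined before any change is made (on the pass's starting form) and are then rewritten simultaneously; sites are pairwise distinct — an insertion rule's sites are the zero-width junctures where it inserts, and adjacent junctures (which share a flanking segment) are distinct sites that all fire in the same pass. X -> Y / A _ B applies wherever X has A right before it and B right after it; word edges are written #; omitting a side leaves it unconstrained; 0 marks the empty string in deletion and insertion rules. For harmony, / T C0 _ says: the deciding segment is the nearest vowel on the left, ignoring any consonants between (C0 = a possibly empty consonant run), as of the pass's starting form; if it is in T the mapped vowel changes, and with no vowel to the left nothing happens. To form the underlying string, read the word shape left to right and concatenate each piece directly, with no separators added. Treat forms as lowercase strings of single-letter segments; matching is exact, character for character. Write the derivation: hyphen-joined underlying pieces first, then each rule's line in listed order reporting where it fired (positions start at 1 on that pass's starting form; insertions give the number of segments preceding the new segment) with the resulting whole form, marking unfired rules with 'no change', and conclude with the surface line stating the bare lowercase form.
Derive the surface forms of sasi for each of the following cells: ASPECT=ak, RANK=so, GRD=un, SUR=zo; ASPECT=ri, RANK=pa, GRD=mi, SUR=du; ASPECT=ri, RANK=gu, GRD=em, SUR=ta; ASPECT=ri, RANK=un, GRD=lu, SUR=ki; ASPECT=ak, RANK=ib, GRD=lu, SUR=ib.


cell ASPECT=ak, RANK=so, GRD=un, SUR=zo:
underlying: go-sasi-su-el-do
1. e -> o, i -> u / B C0 _: fires at position(s) 6, 9: gosasusuoldo
2. f -> v, k -> g, p -> b, t -> d / V _ V: no change
surface: gosasusuoldo

cell ASPECT=ri, RANK=pa, GRD=mi, SUR=du:
underlying: la-sasi-ma-bog-gl
1. e -> o, i -> u / B C0 _: fires at position(s) 6: lasasumaboggl
2. f -> v, k -> g, p -> b, t -> d / V _ V: no change
surface: lasasumaboggl

cell ASPECT=ri, RANK=gu, GRD=em, SUR=ta:
underlying: vke-sasi-ma-ib-puk
1. e -> o, i -> u / B C0 _: fires at position(s) 7, 10: vkesasumaubpuk
2. f -> v, k -> g, p -> b, t -> d / V _ V: no change
surface: vkesasumaubpuk

cell ASPECT=ri, RANK=un, GRD=lu, SUR=ki:
underlying: fu-sasi-ma-nsu-kek
1. e -> o, i -> u / B C0 _: fires at position(s) 6, 13: fusasumansukok
2. f -> v, k -> g, p -> b, t -> d / V _ V: fires at position(s) 12: fusasumansugok
surface: fusasumansugok

cell ASPECT=ak, RANK=ib, GRD=lu, SUR=ib:
underlying: b-sasi-su-nsu-kf
1. e -> o, i -> u / B C0 _: fires at position(s) 5: bsasusunsukf
2. f -> v, k -> g, p -> b, t -> d / V _ V: no change
surface: bsasusunsukf


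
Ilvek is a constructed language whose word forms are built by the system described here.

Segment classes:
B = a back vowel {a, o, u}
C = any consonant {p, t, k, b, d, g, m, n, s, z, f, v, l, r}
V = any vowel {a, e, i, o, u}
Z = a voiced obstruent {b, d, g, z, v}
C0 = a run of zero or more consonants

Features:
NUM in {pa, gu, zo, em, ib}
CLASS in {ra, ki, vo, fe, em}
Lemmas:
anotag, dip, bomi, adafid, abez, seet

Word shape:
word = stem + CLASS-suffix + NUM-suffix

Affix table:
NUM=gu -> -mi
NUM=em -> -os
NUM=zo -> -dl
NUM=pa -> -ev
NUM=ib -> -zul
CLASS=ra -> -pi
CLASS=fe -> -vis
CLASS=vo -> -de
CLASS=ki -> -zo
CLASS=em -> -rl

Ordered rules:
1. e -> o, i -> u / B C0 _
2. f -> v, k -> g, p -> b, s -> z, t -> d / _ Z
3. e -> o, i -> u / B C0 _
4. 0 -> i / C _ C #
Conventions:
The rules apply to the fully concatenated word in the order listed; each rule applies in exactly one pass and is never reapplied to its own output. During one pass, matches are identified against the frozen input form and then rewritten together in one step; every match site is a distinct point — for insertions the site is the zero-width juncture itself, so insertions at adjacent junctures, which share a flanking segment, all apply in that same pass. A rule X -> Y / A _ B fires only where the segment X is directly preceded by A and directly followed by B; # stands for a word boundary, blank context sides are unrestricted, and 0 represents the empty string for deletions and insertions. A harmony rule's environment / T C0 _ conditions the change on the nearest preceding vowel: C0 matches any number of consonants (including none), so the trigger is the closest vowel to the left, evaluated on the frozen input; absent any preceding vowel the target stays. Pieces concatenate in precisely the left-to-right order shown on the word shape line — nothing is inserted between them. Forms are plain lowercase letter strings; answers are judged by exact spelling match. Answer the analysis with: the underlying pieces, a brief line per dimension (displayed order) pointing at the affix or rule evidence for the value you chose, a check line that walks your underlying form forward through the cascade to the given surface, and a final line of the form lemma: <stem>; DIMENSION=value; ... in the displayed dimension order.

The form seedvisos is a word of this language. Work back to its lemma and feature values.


underlying: seet-vis-os
NUM=em - signalled by the affix -os
CLASS=fe - signalled by the affix -vis
check: seetvisos -> seetvisos -> seedvisos -> seedvisos -> seedvisos
lemma: seet; NUM=em; CLASS=fe


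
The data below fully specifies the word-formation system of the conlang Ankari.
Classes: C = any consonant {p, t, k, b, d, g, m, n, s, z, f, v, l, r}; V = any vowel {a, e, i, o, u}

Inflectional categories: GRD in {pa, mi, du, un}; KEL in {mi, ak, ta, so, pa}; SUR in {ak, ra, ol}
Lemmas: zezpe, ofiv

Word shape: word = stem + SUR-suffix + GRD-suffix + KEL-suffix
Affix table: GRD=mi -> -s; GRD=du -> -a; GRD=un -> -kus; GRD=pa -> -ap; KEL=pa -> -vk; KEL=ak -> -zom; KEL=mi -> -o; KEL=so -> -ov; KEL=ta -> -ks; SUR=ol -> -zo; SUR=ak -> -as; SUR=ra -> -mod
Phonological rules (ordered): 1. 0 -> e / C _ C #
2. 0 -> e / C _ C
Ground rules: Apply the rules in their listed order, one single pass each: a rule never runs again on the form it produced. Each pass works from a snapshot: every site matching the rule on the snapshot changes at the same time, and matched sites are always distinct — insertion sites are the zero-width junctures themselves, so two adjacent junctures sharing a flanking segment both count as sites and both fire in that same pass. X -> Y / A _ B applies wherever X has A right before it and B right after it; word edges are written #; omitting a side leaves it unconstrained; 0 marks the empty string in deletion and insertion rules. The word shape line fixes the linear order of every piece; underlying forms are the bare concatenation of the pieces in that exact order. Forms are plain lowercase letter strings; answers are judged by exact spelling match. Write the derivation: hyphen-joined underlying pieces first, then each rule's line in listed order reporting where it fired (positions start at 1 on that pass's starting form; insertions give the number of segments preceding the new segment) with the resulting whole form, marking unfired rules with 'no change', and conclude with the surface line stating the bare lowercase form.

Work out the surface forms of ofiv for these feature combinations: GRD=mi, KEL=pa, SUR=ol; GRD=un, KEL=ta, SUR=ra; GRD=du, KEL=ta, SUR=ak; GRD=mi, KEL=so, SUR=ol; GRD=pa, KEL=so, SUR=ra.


cell GRD=mi, KEL=pa, SUR=ol:
underlying: ofiv-zo-s-vk
1. 0 -> e / C _ C #: inserts after position(s) 8: ofivzosvek
2. 0 -> e / C _ C: inserts after position(s) 4, 7: ofivezosevek
surface: ofivezosevek

cell GRD=un, KEL=ta, SUR=ra:
underlying: ofiv-mod-kus-ks
1. 0 -> e / C _ C #: inserts after position(s) 11: ofivmodkuskes
2. 0 -> e / C _ C: inserts after position(s) 4, 7, 10: ofivemodekusekes
surface: ofivemodekusekes

cell GRD=du, KEL=ta, SUR=ak:
underlying: ofiv-as-a-ks
1. 0 -> e / C _ C #: inserts after position(s) 8: ofivasakes
2. 0 -> e / C _ C: no change
surface: ofivasakes

cell GRD=mi, KEL=so, SUR=ol:
underlying: ofiv-zo-s-ov
1. 0 -> e / C _ C #: no change
2. 0 -> e / C _ C: inserts after position(s) 4: ofivezosov
surface: ofivezosov

cell GRD=pa, KEL=so, SUR=ra:
underlying: ofiv-mod-ap-ov
1. 0 -> e / C _ C #: no change
2. 0 -> e / C _ C: inserts after position(s) 4: ofivemodapov
surface: ofivemodapov
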